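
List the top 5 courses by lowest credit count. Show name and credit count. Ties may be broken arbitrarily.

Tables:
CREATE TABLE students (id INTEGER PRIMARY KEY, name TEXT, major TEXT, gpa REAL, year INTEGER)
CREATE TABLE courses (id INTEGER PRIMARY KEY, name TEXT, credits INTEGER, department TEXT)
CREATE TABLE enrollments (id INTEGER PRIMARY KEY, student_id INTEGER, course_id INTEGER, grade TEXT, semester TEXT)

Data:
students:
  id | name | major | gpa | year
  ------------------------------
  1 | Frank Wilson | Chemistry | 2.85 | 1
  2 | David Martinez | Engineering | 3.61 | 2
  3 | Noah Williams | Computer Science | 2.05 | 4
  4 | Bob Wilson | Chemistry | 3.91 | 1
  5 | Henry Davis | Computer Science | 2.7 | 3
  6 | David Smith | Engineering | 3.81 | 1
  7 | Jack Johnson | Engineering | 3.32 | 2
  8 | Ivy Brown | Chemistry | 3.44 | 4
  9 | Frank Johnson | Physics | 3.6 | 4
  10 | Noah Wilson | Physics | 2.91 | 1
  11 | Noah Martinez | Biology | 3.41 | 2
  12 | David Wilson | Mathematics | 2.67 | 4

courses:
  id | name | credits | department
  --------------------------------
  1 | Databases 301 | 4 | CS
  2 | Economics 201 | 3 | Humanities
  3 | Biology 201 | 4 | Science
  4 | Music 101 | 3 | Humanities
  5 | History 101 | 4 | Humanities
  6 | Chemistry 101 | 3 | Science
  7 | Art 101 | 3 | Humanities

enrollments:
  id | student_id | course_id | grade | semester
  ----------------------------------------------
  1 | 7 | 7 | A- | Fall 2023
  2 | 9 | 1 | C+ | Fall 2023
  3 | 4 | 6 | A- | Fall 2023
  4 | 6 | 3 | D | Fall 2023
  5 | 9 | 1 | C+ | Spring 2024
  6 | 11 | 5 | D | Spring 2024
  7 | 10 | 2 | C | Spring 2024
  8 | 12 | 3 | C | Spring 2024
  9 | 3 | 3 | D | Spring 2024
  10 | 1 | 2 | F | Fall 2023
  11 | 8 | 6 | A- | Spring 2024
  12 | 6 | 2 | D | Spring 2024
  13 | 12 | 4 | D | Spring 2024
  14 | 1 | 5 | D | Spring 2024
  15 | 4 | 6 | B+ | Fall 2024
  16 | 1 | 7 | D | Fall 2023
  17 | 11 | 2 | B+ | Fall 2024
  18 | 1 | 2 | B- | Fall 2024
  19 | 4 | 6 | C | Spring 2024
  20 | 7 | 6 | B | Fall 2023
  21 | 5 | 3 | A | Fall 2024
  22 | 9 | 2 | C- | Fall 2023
SELECT name, credits FROM courses ORDER BY credits ASC LIMIT 5

Execution result:
name | credits
Economics 201 | 3
Music 101 | 3
Chemistry 101 | 3
Art 101 | 3
Databases 301 | 4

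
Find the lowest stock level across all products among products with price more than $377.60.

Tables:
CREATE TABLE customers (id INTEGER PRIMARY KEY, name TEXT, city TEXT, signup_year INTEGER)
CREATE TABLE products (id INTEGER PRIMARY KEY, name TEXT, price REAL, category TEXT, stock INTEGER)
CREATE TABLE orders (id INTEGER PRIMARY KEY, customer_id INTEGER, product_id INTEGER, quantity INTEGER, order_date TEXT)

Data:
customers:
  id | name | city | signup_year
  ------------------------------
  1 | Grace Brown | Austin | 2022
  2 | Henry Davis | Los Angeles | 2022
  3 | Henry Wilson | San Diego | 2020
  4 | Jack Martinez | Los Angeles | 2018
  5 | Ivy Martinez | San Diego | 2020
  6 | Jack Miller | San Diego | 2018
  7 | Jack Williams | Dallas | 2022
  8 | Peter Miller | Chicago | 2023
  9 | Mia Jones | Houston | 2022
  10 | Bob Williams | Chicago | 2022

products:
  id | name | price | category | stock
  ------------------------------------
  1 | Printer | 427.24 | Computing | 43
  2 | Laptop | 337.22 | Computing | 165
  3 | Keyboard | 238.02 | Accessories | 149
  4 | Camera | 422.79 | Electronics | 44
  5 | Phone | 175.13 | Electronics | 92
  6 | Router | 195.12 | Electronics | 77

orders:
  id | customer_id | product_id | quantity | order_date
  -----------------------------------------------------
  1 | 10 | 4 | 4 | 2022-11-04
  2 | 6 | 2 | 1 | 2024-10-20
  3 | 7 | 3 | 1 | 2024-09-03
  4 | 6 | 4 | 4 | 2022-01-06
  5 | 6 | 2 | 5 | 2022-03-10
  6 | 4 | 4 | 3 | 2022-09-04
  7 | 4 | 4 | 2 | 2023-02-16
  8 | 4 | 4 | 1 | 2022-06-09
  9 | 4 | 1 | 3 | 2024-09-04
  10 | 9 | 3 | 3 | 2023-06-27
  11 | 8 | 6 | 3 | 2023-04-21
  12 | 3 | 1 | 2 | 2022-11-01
SELECT MIN(stock) FROM products WHERE price > 377.6

Execution result:
43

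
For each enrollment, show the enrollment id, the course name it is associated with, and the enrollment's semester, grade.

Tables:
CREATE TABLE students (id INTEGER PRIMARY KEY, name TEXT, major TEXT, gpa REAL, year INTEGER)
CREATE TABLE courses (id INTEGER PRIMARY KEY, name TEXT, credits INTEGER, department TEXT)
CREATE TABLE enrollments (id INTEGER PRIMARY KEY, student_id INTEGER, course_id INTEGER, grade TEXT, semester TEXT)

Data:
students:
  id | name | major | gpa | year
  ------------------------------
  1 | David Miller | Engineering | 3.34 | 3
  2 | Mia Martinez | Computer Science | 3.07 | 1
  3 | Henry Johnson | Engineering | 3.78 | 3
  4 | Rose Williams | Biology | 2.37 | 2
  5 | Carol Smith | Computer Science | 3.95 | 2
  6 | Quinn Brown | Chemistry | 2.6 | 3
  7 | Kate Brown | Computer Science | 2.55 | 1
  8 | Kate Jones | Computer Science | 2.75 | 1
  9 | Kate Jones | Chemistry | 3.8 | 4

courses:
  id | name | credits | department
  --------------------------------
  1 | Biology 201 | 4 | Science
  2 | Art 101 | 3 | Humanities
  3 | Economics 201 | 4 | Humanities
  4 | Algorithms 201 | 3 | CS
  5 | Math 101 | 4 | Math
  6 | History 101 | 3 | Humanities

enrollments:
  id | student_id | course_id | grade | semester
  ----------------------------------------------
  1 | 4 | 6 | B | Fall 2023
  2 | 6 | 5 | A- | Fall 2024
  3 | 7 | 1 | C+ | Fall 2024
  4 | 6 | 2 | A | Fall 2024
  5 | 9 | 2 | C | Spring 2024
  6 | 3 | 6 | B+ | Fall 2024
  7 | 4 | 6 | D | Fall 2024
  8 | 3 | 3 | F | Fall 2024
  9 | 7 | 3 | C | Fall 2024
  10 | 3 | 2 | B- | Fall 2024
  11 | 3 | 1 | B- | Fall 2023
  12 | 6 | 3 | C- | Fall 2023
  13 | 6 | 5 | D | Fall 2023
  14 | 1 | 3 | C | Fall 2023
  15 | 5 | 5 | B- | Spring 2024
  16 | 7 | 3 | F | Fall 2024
SELECT c.id, p.name AS course, c.semester, c.grade FROM enrollments c JOIN courses p ON c.course_id = p.id

Execution result:
id | course | semester | grade
1 | History 101 | Fall 2023 | B
2 | Math 101 | Fall 2024 | A-
3 | Biology 201 | Fall 2024 | C+
4 | Art 101 | Fall 2024 | A
5 | Art 101 | Spring 2024 | C
6 | History 101 | Fall 2024 | B+
7 | History 101 | Fall 2024 | D
8 | Economics 201 | Fall 2024 | F
9 | Economics 201 | Fall 2024 | C
10 | Art 101 | Fall 2024 | B-
11 | Biology 201 | Fall 2023 | B-
12 | Economics 201 | Fall 2023 | C-
13 | Math 101 | Fall 2023 | D
14 | Economics 201 | Fall 2023 | C
15 | Math 101 | Spring 2024 | B-
16 | Economics 201 | Fall 2024 | F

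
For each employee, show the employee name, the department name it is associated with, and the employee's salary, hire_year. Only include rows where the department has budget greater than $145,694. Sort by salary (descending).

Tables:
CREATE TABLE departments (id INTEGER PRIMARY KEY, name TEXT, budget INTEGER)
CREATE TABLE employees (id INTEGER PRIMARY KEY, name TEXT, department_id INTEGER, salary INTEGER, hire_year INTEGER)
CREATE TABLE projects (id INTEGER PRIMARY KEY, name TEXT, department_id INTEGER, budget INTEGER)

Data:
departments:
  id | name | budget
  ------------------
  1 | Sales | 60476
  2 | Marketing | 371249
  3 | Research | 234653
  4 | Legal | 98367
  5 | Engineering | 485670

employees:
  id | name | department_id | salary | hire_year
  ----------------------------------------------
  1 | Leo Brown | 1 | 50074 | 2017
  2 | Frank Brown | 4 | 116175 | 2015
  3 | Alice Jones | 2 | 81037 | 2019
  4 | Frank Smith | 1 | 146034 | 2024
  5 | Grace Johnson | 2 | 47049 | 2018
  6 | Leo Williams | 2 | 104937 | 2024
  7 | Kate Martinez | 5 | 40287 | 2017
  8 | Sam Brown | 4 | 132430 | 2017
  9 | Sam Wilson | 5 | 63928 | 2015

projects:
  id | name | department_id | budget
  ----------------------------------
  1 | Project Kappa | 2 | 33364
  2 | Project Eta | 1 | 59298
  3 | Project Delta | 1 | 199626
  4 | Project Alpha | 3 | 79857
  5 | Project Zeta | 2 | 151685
SELECT c.name, p.name AS department, c.salary, c.hire_year FROM employees c JOIN departments p ON c.department_id = p.id WHERE p.budget > 145694 ORDER BY c.salary DESC

Execution result:
name | department | salary | hire_year
Leo Williams | Marketing | 104937 | 2024
Alice Jones | Marketing | 81037 | 2019
Sam Wilson | Engineering | 63928 | 2015
Grace Johnson | Marketing | 47049 | 2018
Kate Martinez | Engineering | 40287 | 2017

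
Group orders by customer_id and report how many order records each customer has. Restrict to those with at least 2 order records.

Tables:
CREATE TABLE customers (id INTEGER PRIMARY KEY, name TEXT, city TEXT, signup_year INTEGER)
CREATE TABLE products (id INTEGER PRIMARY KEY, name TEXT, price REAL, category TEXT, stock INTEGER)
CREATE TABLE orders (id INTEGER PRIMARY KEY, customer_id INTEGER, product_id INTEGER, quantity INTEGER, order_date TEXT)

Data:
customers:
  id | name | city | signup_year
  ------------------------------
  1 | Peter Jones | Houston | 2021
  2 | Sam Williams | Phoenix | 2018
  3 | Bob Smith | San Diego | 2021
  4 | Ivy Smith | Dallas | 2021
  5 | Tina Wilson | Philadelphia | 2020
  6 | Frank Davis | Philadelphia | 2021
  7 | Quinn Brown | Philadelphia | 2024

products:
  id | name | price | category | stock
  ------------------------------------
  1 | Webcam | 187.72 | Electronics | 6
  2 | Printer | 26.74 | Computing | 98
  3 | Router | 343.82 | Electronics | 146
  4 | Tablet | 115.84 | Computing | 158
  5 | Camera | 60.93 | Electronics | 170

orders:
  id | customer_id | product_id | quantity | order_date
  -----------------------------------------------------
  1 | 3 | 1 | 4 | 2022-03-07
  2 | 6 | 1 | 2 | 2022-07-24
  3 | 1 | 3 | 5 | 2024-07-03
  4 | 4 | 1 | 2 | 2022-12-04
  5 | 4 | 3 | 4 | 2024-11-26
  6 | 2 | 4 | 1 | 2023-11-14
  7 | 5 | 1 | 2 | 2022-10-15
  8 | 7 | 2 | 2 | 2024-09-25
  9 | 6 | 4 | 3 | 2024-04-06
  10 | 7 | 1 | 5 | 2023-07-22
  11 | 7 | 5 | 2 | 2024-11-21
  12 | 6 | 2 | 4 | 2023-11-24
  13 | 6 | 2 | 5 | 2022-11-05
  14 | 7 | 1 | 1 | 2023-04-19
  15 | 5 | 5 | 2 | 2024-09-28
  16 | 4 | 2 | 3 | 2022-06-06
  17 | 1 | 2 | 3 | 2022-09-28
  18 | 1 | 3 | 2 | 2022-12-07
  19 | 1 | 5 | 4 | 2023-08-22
SELECT customer_id, COUNT(*) AS order_count FROM orders GROUP BY customer_id HAVING COUNT(*) >= 2

Execution result:
customer_id | order_count
1 | 4
4 | 3
5 | 2
6 | 4
7 | 4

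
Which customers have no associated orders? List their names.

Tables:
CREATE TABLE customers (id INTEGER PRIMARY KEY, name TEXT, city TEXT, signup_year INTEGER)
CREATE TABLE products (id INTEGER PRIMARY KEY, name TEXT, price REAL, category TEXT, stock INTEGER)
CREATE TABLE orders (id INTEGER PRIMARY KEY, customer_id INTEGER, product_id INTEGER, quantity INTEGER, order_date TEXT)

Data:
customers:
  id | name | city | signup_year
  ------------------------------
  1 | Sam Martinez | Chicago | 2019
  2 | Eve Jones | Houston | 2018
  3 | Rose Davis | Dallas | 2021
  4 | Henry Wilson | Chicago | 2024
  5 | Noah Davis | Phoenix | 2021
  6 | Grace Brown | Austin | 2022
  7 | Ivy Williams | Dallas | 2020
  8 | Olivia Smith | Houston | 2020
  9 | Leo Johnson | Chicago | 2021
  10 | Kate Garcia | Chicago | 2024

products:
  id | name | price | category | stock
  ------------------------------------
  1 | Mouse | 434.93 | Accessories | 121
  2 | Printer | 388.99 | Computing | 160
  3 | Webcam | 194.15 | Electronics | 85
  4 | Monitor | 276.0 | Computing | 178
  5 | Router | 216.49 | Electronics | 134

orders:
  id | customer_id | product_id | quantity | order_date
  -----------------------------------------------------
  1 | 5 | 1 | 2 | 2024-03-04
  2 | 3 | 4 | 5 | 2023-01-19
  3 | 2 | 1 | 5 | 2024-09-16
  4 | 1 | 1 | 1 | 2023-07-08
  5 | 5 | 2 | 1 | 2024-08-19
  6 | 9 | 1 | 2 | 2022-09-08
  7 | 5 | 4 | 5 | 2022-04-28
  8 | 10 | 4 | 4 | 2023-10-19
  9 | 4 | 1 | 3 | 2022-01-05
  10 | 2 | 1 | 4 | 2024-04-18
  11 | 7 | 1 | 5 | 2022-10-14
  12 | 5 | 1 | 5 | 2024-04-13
SELECT p.name FROM customers p LEFT JOIN orders c ON c.customer_id = p.id WHERE c.id IS NULL

Execution result:
name
Grace Brown
Olivia Smith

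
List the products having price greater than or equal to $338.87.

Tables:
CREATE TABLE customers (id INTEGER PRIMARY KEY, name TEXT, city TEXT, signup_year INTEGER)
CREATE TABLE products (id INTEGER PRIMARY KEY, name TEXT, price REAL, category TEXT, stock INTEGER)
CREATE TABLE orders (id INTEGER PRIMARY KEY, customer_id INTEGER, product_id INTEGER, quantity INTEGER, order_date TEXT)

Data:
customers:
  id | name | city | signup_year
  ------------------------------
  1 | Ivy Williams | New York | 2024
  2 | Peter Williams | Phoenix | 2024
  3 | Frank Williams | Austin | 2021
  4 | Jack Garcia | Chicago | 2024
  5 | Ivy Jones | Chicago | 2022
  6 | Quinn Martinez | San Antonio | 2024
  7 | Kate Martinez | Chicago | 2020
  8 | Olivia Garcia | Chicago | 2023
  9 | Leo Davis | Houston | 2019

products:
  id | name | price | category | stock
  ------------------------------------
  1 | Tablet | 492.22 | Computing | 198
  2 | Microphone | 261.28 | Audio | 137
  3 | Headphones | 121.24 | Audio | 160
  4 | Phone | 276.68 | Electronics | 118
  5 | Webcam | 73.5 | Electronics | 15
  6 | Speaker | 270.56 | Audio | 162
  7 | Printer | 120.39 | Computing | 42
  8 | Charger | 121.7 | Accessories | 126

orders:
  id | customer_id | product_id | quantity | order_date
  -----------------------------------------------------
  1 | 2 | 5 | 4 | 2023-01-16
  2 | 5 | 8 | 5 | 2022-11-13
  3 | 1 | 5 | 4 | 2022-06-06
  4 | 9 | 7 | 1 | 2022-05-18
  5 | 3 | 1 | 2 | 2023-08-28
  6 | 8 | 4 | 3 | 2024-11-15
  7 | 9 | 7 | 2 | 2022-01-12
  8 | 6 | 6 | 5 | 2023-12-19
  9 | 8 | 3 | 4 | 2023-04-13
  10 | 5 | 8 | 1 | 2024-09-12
SELECT name, price FROM products WHERE price >= 338.87

Execution result:
name | price
Tablet | 492.22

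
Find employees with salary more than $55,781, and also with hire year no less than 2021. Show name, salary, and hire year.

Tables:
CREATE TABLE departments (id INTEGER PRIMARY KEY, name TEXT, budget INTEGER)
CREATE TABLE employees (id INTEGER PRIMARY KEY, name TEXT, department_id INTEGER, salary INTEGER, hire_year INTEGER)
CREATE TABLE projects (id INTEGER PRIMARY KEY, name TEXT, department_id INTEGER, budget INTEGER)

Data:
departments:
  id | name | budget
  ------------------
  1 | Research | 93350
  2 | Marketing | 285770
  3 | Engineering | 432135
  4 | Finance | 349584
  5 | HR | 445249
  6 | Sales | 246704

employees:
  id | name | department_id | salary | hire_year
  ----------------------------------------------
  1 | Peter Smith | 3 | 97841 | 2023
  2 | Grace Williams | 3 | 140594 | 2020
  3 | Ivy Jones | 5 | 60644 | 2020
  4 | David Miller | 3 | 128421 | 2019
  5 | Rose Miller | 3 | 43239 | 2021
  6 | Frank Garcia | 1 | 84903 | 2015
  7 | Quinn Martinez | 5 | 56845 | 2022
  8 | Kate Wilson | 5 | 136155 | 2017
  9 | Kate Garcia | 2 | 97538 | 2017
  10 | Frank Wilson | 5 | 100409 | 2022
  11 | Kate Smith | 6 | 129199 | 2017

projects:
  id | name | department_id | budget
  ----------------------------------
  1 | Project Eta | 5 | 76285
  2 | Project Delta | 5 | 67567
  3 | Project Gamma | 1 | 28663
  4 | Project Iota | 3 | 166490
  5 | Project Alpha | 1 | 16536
SELECT name, salary, hire_year FROM employees WHERE salary > 55781 AND hire_year >= 2021

Execution result:
name | salary | hire_year
Peter Smith | 97841 | 2023
Quinn Martinez | 56845 | 2022
Frank Wilson | 100409 | 2022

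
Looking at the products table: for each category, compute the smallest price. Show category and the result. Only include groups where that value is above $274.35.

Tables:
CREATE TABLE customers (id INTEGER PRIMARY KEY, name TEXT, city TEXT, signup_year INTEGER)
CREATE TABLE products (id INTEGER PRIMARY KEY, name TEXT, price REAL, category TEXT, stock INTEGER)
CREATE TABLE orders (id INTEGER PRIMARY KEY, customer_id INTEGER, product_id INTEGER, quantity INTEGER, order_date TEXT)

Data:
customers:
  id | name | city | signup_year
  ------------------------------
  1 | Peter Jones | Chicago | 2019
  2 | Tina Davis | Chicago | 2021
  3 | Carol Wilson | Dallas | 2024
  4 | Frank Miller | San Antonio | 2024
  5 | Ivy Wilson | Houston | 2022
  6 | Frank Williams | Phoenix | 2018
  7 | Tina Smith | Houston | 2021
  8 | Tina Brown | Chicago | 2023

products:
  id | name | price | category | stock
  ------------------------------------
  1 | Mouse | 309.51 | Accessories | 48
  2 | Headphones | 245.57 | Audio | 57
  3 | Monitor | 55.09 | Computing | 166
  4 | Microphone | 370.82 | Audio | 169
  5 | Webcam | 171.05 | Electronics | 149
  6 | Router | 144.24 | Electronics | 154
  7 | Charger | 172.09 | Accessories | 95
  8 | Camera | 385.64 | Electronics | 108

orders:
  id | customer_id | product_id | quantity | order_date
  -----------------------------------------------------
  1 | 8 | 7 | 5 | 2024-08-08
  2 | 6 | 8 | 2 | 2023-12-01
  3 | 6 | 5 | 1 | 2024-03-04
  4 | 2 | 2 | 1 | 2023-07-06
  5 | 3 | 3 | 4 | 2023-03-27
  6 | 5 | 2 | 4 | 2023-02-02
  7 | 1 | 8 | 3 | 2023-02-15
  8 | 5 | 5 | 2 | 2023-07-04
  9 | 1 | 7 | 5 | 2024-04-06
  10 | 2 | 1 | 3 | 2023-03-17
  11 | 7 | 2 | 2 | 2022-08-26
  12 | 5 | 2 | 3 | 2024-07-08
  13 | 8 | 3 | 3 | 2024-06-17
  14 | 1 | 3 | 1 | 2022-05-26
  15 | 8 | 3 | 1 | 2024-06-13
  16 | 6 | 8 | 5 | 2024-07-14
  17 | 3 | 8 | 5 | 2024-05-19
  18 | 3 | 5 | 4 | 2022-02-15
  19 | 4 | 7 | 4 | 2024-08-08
SELECT category, MIN(price) AS min_price FROM products GROUP BY category HAVING MIN(price) > 274.35

Execution result:
(no rows)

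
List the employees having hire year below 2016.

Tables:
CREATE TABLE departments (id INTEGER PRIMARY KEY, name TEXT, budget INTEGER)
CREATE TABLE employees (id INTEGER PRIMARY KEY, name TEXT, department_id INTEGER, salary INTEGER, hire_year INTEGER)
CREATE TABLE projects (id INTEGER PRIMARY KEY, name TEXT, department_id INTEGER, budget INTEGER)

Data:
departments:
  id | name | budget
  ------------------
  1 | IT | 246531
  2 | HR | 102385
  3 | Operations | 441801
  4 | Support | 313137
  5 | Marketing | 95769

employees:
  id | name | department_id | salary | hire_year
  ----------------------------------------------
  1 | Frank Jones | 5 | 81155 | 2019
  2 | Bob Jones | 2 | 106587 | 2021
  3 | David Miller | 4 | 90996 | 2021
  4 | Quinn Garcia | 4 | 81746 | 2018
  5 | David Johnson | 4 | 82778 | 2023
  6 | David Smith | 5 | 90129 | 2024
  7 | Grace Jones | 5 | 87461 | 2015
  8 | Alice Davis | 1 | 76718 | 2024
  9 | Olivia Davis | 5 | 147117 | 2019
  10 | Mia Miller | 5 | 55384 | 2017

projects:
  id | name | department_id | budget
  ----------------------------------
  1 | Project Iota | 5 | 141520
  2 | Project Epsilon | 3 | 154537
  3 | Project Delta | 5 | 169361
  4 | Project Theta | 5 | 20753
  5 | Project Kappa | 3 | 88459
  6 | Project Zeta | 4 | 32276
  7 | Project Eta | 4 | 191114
SELECT name, hire_year FROM employees WHERE hire_year < 2016

Execution result:
name | hire_year
Grace Jones | 2015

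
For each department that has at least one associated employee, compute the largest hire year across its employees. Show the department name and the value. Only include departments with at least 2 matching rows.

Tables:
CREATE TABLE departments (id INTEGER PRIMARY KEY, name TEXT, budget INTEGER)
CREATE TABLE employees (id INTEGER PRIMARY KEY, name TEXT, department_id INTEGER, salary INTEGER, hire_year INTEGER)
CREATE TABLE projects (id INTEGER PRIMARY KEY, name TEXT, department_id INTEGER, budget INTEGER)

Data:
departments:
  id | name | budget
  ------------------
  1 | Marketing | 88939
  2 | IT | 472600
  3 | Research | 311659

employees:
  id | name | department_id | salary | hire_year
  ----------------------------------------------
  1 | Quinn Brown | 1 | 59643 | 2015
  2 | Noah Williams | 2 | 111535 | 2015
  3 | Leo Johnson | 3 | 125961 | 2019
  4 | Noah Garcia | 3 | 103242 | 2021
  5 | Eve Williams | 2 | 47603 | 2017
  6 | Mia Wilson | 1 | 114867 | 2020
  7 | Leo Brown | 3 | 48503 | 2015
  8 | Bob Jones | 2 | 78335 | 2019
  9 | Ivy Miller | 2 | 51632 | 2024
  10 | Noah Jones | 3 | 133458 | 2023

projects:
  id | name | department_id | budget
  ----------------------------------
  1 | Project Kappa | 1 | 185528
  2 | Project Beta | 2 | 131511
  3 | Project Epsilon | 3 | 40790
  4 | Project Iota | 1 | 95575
SELECT p.name, MAX(c.hire_year) AS max_hire_year FROM employees c JOIN departments p ON c.department_id = p.id GROUP BY p.id, p.name HAVING COUNT(*) >= 2

Execution result:
name | max_hire_year
Marketing | 2020
IT | 2024
Research | 2023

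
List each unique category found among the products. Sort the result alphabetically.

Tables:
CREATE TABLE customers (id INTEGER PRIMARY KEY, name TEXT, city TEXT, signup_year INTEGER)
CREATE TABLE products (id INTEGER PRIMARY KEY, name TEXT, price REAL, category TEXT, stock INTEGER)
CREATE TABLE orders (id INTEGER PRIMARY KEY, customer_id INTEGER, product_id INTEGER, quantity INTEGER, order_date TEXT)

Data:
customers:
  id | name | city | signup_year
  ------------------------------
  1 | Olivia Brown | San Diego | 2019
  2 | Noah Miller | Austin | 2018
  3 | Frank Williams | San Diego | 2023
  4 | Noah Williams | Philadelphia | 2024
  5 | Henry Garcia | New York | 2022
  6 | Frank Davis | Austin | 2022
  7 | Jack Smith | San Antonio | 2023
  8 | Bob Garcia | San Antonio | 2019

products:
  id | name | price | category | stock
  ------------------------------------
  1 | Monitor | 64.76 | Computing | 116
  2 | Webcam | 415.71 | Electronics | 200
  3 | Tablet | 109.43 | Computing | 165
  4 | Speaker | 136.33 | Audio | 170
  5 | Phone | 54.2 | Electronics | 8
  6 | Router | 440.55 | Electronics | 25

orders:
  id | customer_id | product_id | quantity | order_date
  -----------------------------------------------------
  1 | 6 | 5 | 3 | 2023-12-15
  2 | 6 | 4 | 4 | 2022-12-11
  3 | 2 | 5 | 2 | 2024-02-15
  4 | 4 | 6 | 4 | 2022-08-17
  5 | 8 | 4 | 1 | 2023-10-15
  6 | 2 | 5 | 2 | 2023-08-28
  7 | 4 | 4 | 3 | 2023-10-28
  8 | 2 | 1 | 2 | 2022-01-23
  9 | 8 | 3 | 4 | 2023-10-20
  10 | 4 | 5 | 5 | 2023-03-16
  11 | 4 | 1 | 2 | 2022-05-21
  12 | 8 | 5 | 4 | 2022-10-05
SELECT DISTINCT category FROM products ORDER BY category

Execution result:
category
Audio
Computing
Electronics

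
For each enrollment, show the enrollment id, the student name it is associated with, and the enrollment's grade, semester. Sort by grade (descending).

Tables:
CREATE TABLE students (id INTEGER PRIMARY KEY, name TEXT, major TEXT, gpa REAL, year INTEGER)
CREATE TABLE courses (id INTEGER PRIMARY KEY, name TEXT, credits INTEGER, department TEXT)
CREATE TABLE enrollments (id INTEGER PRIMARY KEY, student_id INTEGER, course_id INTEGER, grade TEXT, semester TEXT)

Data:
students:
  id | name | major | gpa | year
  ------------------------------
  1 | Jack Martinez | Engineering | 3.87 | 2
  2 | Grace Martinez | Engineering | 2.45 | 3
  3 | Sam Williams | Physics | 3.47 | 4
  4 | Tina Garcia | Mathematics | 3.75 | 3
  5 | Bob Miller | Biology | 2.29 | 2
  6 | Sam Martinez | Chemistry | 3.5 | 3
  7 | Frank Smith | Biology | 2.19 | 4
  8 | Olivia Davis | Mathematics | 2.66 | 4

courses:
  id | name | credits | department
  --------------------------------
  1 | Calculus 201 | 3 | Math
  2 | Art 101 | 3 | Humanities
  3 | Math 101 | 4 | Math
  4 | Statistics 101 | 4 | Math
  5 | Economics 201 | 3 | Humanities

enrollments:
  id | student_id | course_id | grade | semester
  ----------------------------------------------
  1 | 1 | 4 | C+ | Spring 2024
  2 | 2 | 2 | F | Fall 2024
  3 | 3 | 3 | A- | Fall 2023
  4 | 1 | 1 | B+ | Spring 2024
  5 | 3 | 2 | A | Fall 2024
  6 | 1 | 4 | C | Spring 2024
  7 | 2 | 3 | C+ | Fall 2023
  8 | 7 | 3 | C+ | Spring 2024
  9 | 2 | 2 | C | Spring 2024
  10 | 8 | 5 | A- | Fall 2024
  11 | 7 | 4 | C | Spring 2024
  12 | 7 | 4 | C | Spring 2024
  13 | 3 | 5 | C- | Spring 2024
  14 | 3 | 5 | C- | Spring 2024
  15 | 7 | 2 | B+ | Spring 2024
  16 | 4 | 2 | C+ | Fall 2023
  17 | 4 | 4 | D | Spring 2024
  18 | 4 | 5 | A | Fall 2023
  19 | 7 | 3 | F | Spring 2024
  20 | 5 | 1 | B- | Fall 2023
SELECT c.id, p.name AS student, c.grade, c.semester FROM enrollments c JOIN students p ON c.student_id = p.id ORDER BY c.grade DESC

Execution result:
id | student | grade | semester
2 | Grace Martinez | F | Fall 2024
19 | Frank Smith | F | Spring 2024
17 | Tina Garcia | D | Spring 2024
13 | Sam Williams | C- | Spring 2024
14 | Sam Williams | C- | Spring 2024
1 | Jack Martinez | C+ | Spring 2024
7 | Grace Martinez | C+ | Fall 2023
8 | Frank Smith | C+ | Spring 2024
16 | Tina Garcia | C+ | Fall 2023
6 | Jack Martinez | C | Spring 2024
9 | Grace Martinez | C | Spring 2024
11 | Frank Smith | C | Spring 2024
12 | Frank Smith | C | Spring 2024
20 | Bob Miller | B- | Fall 2023
4 | Jack Martinez | B+ | Spring 2024
15 | Frank Smith | B+ | Spring 2024
3 | Sam Williams | A- | Fall 2023
10 | Olivia Davis | A- | Fall 2024
5 | Sam Williams | A | Fall 2024
18 | Tina Garcia | A | Fall 2023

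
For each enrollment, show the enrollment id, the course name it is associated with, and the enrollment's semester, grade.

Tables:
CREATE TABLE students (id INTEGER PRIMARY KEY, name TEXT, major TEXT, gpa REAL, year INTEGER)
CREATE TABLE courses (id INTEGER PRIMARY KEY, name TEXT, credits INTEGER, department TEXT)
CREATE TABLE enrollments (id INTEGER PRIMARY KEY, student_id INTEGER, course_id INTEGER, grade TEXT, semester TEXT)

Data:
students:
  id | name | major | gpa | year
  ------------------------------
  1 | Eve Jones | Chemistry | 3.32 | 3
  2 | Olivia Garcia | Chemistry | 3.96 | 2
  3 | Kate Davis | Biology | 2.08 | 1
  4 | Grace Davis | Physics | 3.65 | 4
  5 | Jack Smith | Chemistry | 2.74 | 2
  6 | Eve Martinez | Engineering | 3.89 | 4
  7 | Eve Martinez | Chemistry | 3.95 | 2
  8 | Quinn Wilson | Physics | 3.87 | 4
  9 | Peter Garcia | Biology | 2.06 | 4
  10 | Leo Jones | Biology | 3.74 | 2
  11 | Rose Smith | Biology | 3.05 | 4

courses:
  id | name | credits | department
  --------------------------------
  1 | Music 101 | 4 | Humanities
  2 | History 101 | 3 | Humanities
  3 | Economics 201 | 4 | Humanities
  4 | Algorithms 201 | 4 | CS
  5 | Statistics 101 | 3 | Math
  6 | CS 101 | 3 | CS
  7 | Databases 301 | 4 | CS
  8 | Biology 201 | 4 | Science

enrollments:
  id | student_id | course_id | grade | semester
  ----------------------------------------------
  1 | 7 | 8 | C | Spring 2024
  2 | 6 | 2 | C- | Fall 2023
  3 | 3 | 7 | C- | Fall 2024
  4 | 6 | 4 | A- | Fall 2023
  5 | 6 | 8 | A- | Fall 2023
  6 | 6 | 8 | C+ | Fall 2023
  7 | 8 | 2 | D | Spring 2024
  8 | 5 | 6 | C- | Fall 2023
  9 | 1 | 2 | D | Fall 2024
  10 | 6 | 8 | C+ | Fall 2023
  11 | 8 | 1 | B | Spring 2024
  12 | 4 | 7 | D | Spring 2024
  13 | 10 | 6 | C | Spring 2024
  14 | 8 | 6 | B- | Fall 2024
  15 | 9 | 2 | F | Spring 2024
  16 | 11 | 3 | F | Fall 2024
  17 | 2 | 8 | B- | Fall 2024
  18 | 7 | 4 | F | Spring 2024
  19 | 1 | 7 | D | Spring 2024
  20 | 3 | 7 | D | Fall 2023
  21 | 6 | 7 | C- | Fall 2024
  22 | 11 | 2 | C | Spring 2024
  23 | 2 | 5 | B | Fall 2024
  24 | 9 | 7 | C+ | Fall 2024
SELECT c.id, p.name AS course, c.semester, c.grade FROM enrollments c JOIN courses p ON c.course_id = p.id

Execution result:
id | course | semester | grade
1 | Biology 201 | Spring 2024 | C
2 | History 101 | Fall 2023 | C-
3 | Databases 301 | Fall 2024 | C-
4 | Algorithms 201 | Fall 2023 | A-
5 | Biology 201 | Fall 2023 | A-
6 | Biology 201 | Fall 2023 | C+
7 | History 101 | Spring 2024 | D
8 | CS 101 | Fall 2023 | C-
9 | History 101 | Fall 2024 | D
10 | Biology 201 | Fall 2023 | C+
11 | Music 101 | Spring 2024 | B
12 | Databases 301 | Spring 2024 | D
13 | CS 101 | Spring 2024 | C
14 | CS 101 | Fall 2024 | B-
15 | History 101 | Spring 2024 | F
16 | Economics 201 | Fall 2024 | F
17 | Biology 201 | Fall 2024 | B-
18 | Algorithms 201 | Spring 2024 | F
19 | Databases 301 | Spring 2024 | D
20 | Databases 301 | Fall 2023 | D
21 | Databases 301 | Fall 2024 | C-
22 | History 101 | Spring 2024 | C
23 | Statistics 101 | Fall 2024 | B
24 | Databases 301 | Fall 2024 | C+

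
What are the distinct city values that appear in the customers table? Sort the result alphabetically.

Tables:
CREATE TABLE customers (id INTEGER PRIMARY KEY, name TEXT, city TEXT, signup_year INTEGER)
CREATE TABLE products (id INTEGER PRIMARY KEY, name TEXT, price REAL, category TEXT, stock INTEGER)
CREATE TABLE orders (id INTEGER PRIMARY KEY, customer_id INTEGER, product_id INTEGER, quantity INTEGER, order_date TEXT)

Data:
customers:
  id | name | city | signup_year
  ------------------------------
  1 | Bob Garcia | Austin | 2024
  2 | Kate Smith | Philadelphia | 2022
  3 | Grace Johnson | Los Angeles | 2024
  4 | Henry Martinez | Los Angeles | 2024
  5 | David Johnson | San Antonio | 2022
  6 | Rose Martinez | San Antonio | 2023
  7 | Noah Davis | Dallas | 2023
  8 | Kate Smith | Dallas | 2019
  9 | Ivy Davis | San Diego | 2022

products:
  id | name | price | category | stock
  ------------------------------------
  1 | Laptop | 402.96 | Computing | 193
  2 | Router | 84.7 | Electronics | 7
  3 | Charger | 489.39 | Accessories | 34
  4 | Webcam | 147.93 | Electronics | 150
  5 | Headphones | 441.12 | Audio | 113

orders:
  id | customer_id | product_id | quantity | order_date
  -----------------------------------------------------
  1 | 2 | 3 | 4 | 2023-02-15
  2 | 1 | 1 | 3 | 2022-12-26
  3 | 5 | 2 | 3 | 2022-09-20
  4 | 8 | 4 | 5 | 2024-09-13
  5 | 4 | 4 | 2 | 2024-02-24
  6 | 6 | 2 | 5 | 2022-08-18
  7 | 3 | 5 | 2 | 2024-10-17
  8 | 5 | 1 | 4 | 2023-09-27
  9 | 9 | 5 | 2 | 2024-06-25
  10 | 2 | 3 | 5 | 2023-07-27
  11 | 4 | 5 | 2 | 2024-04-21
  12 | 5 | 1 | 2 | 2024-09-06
SELECT DISTINCT city FROM customers ORDER BY city

Execution result:
city
Austin
Dallas
Los Angeles
Philadelphia
San Antonio
San Diego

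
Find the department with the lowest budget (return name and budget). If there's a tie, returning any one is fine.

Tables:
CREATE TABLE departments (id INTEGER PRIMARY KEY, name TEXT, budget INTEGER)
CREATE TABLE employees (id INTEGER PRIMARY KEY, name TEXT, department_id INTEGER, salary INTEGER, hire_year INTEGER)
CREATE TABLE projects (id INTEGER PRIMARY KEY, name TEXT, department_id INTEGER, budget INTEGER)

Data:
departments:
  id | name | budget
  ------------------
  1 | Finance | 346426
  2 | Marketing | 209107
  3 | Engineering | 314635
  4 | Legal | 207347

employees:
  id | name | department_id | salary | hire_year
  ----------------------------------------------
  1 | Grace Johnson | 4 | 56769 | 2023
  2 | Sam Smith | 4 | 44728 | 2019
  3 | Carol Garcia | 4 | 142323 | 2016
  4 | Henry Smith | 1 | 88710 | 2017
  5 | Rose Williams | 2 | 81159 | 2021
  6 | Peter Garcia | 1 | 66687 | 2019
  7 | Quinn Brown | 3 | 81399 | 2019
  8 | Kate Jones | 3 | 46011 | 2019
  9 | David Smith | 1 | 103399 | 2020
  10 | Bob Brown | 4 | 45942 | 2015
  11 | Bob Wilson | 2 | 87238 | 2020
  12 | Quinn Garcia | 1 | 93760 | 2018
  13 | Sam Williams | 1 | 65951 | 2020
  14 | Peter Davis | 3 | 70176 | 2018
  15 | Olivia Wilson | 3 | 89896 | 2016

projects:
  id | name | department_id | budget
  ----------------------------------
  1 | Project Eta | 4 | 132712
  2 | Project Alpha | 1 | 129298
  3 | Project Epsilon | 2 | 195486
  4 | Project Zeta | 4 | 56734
SELECT name, budget FROM departments ORDER BY budget ASC LIMIT 1

Execution result:
name | budget
Legal | 207347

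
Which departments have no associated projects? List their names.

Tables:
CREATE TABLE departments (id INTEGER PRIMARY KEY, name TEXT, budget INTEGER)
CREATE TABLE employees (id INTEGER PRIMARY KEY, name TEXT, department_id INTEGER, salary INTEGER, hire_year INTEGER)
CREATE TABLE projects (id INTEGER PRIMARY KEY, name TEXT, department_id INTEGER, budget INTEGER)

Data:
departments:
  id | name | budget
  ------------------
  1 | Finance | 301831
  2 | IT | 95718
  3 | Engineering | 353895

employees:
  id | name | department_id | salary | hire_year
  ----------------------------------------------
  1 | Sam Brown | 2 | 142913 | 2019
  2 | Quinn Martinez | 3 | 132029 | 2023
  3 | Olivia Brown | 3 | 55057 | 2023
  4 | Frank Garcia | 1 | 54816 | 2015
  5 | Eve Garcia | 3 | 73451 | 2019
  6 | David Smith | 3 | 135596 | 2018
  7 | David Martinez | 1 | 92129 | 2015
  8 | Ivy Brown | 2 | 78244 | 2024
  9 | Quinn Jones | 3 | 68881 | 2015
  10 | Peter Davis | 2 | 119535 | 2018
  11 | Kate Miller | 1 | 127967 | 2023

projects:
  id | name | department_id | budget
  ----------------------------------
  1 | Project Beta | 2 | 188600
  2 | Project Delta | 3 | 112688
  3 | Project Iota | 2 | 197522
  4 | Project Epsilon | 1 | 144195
SELECT p.name FROM departments p LEFT JOIN projects c ON c.department_id = p.id WHERE c.id IS NULL

Execution result:
(no rows)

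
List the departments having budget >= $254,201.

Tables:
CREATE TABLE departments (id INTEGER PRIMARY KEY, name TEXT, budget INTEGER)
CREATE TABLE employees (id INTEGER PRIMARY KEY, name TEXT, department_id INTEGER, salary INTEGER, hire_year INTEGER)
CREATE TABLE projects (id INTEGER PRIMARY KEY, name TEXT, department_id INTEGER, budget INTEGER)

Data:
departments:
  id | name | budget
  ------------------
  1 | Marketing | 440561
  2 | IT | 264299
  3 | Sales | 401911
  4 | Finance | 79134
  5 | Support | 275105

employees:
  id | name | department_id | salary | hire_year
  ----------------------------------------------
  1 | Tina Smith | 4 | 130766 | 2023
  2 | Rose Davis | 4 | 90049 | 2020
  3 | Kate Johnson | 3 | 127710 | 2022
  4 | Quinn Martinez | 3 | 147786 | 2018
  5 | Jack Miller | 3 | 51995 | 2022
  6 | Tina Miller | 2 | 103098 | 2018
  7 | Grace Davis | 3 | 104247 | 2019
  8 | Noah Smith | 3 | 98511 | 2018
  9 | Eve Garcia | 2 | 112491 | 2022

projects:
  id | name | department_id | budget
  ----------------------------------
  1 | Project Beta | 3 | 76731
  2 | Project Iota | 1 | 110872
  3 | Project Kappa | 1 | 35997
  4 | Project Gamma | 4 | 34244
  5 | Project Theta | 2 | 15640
SELECT name, budget FROM departments WHERE budget >= 254201

Execution result:
name | budget
Marketing | 440561
IT | 264299
Sales | 401911
Support | 275105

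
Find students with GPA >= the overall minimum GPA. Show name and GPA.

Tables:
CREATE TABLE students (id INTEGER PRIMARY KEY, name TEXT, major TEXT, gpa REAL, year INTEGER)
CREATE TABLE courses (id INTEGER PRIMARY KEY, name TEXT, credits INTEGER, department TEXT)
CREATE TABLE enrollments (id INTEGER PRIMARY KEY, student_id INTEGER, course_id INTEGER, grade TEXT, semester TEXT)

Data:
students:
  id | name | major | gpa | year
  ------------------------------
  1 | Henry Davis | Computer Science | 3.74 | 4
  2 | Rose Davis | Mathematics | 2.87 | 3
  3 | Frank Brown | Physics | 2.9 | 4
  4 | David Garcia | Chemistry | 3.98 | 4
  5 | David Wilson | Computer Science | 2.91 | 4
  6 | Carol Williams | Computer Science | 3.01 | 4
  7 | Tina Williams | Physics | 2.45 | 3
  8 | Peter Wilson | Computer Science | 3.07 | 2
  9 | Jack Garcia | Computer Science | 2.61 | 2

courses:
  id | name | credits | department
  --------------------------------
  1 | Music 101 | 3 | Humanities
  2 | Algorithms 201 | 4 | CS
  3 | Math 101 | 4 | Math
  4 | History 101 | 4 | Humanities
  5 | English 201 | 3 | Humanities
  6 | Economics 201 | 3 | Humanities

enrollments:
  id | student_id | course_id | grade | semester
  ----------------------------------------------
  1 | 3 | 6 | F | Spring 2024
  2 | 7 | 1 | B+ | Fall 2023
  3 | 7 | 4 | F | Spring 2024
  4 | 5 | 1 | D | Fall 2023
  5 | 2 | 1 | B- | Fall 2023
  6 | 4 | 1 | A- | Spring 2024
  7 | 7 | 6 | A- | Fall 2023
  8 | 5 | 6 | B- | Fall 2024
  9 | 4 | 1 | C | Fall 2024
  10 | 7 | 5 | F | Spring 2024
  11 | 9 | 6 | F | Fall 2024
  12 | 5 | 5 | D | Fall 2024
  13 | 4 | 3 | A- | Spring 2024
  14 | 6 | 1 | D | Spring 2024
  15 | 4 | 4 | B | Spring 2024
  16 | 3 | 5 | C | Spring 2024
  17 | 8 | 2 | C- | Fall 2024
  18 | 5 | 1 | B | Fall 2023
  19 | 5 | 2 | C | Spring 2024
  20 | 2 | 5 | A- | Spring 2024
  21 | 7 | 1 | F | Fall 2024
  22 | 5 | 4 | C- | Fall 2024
SELECT name, gpa FROM students WHERE gpa >= (SELECT MIN(gpa) FROM students)

Execution result:
name | gpa
Henry Davis | 3.74
Rose Davis | 2.87
Frank Brown | 2.90
David Garcia | 3.98
David Wilson | 2.91
Carol Williams | 3.01
Tina Williams | 2.45
Peter Wilson | 3.07
Jack Garcia | 2.61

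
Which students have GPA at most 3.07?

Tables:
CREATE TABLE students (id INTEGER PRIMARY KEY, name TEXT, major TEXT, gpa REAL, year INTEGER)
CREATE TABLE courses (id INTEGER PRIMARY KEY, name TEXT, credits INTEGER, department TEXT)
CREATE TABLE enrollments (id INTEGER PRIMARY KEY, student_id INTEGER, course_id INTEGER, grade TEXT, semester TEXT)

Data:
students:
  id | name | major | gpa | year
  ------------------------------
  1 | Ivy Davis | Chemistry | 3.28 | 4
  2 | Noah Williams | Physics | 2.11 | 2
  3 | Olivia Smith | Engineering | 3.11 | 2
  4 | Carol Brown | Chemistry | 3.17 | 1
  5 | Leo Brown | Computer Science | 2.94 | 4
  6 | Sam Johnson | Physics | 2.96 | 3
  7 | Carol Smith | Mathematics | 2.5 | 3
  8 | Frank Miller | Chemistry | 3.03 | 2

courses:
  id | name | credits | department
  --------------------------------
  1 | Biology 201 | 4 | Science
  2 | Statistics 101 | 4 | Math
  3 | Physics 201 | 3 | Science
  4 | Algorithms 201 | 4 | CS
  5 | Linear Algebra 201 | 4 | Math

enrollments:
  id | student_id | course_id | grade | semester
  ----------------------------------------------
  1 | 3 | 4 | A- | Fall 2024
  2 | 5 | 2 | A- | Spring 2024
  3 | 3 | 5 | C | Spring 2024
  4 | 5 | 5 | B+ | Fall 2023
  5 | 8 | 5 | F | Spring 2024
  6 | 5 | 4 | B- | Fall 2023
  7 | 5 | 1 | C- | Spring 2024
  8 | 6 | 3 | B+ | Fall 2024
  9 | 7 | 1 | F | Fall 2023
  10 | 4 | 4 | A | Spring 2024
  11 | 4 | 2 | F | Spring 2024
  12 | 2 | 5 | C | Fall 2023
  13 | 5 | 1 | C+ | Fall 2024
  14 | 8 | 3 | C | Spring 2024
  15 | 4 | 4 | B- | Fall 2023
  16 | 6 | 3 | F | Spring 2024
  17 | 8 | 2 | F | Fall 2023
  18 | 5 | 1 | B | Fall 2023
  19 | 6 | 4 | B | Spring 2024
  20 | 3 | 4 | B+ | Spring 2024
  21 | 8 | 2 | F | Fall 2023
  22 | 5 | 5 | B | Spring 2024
SELECT name, gpa FROM students WHERE gpa <= 3.07

Execution result:
name | gpa
Noah Williams | 2.11
Leo Brown | 2.94
Sam Johnson | 2.96
Carol Smith | 2.50
Frank Miller | 3.03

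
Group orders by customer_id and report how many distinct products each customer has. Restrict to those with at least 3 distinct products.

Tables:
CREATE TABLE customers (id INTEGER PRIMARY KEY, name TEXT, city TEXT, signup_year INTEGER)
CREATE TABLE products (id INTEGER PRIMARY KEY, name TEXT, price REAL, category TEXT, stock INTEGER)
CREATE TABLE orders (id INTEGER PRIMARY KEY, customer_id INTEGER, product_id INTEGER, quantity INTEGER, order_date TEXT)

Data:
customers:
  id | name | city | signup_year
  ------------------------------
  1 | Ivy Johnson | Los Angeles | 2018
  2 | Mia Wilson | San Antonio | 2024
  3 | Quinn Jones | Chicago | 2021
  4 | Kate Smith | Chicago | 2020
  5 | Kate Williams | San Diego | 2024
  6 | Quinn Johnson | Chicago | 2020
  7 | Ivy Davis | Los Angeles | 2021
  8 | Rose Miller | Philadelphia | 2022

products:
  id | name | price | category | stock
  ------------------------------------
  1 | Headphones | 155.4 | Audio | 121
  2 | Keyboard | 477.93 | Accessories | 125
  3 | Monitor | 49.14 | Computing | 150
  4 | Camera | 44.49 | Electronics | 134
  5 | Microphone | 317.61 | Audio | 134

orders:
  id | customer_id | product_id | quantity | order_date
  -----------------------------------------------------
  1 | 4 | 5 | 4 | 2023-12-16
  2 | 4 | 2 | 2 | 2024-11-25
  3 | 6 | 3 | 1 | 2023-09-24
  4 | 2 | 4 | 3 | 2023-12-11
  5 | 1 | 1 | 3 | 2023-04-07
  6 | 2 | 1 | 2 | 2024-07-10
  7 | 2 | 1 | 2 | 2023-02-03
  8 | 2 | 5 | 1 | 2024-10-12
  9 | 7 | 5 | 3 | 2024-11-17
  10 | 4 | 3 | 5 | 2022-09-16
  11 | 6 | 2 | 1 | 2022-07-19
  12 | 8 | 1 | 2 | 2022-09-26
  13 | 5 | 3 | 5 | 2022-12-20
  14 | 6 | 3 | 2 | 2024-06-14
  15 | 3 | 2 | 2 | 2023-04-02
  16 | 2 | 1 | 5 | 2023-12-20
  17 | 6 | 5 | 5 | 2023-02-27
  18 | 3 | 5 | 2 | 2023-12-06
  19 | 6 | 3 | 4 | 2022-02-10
SELECT customer_id, COUNT(DISTINCT product_id) AS distinct_product_count FROM orders GROUP BY customer_id HAVING COUNT(DISTINCT product_id) >= 3

Execution result:
customer_id | distinct_product_count
2 | 3
4 | 3
6 | 3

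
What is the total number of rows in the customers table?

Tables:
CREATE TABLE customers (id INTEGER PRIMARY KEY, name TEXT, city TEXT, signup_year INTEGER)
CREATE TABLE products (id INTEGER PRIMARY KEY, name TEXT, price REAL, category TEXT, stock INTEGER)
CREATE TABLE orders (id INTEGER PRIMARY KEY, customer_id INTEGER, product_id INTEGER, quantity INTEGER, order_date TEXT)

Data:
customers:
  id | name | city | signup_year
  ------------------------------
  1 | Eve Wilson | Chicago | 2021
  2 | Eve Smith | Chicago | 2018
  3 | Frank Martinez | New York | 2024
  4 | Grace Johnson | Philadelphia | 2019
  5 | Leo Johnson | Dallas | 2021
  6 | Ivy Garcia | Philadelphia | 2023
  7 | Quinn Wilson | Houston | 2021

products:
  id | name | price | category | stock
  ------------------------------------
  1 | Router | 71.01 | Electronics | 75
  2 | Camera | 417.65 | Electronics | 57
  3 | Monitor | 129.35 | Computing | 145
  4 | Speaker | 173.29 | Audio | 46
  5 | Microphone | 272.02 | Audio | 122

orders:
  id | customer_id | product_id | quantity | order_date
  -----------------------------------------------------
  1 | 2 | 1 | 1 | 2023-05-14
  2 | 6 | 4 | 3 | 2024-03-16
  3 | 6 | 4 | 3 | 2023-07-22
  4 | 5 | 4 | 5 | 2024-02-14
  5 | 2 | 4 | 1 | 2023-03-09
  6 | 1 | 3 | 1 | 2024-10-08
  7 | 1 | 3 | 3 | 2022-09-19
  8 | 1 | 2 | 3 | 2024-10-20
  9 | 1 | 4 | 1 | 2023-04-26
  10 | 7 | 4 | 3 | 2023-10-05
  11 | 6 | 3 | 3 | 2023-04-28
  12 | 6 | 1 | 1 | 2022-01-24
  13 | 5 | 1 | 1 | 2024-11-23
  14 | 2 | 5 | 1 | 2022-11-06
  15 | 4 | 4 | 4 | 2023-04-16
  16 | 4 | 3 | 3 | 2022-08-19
SELECT COUNT(*) FROM customers

Execution result:
7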